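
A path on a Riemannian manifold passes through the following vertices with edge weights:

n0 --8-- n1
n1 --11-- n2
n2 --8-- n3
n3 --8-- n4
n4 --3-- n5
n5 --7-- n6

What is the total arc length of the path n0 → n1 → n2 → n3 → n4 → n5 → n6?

Arc length = 8 + 11 + 8 + 8 + 3 + 7 = 45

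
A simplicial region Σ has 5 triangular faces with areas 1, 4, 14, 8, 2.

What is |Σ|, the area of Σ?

1 + 4 + 14 + 8 + 2 = 29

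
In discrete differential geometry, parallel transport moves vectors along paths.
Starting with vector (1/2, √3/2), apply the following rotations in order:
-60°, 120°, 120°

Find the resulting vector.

Total rotation: (-60°) + 120° + 120° = 180°. Final vector: (-0.5000, -0.8660)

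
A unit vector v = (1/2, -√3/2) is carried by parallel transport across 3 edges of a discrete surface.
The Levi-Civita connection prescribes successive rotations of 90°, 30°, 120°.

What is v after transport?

Total rotation: 90° + 30° + 120° = 240° ≡ -120° (mod 360°). Final vector: (-1, 0)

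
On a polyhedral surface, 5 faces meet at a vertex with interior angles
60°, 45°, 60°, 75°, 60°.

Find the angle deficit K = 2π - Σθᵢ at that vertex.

Sum of angles = 300°. K = 360° - 300° = 60°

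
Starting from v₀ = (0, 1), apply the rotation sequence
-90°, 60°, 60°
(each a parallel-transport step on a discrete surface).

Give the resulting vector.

Total rotation: (-90°) + 60° + 60° = 30°. Final vector: (-0.5000, 0.8660)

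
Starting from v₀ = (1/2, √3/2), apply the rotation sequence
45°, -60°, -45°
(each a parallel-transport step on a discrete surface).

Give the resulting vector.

Total rotation: 45° + (-60°) + (-45°) = -60°. Final vector: (1, 0)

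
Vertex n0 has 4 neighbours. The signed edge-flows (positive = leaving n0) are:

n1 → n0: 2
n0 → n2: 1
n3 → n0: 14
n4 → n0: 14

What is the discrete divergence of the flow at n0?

Divergence = sum of outgoing flows = (-2) + 1 + (-14) + (-14) = -29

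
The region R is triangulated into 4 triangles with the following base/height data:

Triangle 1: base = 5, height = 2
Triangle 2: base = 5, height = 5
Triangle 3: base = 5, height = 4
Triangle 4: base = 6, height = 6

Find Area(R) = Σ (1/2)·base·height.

(1/2)×5×2 + (1/2)×5×5 + (1/2)×5×4 + (1/2)×6×6 = 45.5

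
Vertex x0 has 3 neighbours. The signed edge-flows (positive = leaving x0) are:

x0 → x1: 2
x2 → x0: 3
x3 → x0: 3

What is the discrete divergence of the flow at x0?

Divergence = sum of outgoing flows = 2 + (-3) + (-3) = -4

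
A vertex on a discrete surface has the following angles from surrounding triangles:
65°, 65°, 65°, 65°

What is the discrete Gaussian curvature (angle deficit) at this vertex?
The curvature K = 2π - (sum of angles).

Sum of angles = 260°. K = 360° - 260° = 100° = 5π/9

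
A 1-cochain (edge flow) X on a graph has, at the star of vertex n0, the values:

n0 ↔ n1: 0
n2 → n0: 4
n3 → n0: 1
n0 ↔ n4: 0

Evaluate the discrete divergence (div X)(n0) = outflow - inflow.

Divergence = sum of outgoing flows = 0 + (-4) + (-1) + 0 = -5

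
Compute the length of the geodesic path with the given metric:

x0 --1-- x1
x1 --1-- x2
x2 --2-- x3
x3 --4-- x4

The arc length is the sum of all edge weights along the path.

Arc length = 1 + 1 + 2 + 4 = 8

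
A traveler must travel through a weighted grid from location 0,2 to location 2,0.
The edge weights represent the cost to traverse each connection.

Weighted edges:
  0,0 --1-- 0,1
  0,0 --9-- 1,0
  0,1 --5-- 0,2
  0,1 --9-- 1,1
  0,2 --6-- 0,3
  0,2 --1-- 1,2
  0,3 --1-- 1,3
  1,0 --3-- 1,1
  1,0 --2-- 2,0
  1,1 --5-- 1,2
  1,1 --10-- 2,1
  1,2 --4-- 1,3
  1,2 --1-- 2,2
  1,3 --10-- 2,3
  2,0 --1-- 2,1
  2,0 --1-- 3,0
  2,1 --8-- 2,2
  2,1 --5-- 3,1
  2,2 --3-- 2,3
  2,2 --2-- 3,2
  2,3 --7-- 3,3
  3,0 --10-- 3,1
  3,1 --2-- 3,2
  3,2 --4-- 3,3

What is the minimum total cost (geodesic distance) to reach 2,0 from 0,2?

Shortest path: 0,2 → 1,2 → 1,1 → 1,0 → 2,0, total weight = 11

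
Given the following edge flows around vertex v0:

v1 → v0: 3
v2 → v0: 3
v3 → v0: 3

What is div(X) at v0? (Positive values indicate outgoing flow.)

Divergence = sum of outgoing flows = (-3) + (-3) + (-3) = -9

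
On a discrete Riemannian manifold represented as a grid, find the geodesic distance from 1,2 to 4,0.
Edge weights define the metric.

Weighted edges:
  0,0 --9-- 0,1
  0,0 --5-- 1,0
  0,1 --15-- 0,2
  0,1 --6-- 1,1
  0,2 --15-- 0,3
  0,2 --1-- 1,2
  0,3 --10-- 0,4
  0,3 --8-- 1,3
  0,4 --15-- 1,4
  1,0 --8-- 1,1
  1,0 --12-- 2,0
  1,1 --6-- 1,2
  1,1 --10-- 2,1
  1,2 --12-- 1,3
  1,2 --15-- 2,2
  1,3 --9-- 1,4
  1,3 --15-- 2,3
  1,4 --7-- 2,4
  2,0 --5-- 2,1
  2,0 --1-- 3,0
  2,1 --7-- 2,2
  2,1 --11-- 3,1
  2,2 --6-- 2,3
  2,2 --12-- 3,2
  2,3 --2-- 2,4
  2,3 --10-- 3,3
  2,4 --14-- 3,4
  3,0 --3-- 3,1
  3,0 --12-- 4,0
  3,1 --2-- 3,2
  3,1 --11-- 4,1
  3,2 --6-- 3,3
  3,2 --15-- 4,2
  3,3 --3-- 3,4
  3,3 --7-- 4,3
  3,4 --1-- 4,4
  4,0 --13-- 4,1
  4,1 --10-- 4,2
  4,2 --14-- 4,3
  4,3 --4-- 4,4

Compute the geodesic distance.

Shortest path: 1,2 → 1,1 → 2,1 → 2,0 → 3,0 → 4,0, total weight = 34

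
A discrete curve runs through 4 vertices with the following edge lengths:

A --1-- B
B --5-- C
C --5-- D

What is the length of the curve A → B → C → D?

Arc length = 1 + 5 + 5 = 11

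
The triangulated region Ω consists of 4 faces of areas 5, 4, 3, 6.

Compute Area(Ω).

5 + 4 + 3 + 6 = 18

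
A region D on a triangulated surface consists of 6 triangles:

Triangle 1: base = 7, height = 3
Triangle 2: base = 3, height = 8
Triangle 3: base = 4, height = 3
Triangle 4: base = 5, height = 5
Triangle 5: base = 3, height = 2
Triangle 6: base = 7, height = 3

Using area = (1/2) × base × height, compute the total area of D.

(1/2)×7×3 + (1/2)×3×8 + (1/2)×4×3 + (1/2)×5×5 + (1/2)×3×2 + (1/2)×7×3 = 54.5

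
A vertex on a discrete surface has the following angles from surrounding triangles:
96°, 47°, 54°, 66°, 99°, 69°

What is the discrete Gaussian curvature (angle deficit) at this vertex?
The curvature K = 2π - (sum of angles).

Sum of angles = 431°. K = 360° - 431° = -71° = -71π/180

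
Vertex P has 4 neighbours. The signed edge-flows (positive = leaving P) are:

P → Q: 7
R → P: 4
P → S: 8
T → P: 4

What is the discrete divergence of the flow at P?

Divergence = sum of outgoing flows = 7 + (-4) + 8 + (-4) = 7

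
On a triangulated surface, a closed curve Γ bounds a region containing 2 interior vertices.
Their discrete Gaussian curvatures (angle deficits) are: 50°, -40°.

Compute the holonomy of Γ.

Holonomy = total enclosed curvature = 50° + (-40°) = 10°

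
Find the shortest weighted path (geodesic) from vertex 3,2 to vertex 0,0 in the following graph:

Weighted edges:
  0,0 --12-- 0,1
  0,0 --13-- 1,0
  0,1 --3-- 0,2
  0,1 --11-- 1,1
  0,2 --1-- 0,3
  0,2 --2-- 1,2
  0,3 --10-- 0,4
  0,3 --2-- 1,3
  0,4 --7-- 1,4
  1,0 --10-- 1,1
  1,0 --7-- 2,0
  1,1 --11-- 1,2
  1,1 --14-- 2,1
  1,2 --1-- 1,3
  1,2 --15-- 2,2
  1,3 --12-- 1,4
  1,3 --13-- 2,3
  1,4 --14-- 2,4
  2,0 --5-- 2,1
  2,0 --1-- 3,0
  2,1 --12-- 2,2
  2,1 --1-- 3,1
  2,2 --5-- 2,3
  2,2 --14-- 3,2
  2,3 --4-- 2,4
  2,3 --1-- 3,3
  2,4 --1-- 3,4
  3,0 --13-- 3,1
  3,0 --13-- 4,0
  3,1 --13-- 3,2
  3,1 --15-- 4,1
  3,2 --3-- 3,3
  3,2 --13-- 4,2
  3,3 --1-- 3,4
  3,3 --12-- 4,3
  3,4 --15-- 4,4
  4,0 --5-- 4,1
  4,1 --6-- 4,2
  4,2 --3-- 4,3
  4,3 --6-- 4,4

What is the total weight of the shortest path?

Shortest path: 3,2 → 3,3 → 2,3 → 1,3 → 1,2 → 0,2 → 0,1 → 0,0, total weight = 35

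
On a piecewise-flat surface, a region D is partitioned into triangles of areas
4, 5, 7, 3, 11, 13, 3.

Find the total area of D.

4 + 5 + 7 + 3 + 11 + 13 + 3 = 46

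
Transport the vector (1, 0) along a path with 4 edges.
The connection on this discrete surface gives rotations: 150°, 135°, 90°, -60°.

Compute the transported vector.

Total rotation: 150° + 135° + 90° + (-60°) = 315° ≡ -45° (mod 360°). Final vector: (0.7071, -0.7071)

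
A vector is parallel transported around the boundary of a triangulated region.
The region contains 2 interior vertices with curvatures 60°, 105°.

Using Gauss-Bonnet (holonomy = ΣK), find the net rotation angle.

Holonomy = total enclosed curvature = 60° + 105° = 165°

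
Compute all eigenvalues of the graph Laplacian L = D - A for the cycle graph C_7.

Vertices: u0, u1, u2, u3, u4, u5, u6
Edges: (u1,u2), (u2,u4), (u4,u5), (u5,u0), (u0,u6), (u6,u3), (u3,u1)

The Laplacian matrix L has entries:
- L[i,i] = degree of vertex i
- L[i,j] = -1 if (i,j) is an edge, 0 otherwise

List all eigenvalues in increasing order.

The cycle graph C_n has Laplacian eigenvalues λ_k = 2 − 2cos(2πk/n), k = 0, 1, …, n−1. Here n = 7:
k=0: 2 − 2cos(0) = 0.0; k=1: 2 − 2cos(2π/7) = 0.753; k=2: 2 − 2cos(4π/7) = 2.445; k=3: 2 − 2cos(6π/7) = 3.8019; k=4: 2 − 2cos(8π/7) = 3.8019; k=5: 2 − 2cos(10π/7) = 2.445; k=6: 2 − 2cos(12π/7) = 0.753.
Laplacian eigenvalues (increasing order): [0.0, 0.753, 0.753, 2.445, 2.445, 3.8019, 3.8019]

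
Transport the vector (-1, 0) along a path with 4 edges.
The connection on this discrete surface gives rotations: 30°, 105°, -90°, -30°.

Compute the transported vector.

Total rotation: 30° + 105° + (-90°) + (-30°) = 15°. Final vector: (-0.9659, -0.2588)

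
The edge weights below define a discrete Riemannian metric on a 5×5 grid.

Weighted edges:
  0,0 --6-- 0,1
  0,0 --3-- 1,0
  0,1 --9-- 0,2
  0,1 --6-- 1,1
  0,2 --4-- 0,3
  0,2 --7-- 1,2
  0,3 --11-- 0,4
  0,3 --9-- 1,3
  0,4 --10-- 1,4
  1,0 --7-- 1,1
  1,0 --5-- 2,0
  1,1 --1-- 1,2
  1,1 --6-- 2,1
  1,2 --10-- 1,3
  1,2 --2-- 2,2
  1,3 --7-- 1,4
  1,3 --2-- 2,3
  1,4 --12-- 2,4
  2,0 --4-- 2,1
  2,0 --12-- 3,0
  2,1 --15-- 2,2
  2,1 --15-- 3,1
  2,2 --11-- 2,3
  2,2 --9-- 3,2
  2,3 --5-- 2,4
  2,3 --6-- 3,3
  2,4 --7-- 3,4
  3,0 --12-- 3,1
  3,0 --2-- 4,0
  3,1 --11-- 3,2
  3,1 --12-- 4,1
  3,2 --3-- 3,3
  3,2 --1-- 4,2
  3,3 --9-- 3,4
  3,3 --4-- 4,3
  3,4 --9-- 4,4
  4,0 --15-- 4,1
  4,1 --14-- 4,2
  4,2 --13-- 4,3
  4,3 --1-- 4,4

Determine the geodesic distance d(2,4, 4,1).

Shortest path: 2,4 → 2,3 → 3,3 → 3,2 → 4,2 → 4,1, total weight = 29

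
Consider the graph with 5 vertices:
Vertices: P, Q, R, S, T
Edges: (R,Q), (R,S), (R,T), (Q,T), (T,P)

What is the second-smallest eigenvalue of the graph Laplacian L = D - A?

Degrees: deg(P) = 1, deg(Q) = 2, deg(R) = 3, deg(S) = 1, deg(T) = 3.
L = D − A with rows/columns ordered (P, Q, R, S, T):
  [ 1,  0,  0,  0, -1]
  [ 0,  2, -1,  0, -1]
  [ 0, -1,  3, -1, -1]
  [ 0,  0, -1,  1,  0]
  [-1, -1, -1,  0,  3]
Characteristic polynomial: det(λI − L) = λ(λ² − 5λ + 3)(λ² − 5λ + 5).
Roots: λ = 0; (λ² − 5λ + 3) = 0 ⇒ λ = (5 ± √13)/2 ≈ 0.6972, 4.3028; (λ² − 5λ + 5) = 0 ⇒ λ = (5 ± √5)/2 ≈ 1.382, 3.618.
(Check: the roots sum (with multiplicity) to 10, matching trace L = Σdeg = 2·5 = 10.)
Laplacian eigenvalues: [0.0, 0.6972, 1.382, 3.618, 4.3028]. Algebraic connectivity (smallest non-zero eigenvalue) = 0.6972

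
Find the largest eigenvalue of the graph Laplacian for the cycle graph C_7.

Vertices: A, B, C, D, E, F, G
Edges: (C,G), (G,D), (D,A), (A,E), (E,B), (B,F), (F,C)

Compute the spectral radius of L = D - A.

The cycle graph C_n has Laplacian eigenvalues λ_k = 2 − 2cos(2πk/n), k = 0, 1, …, n−1. Here n = 7:
k=0: 2 − 2cos(0) = 0.0; k=1: 2 − 2cos(2π/7) = 0.753; k=2: 2 − 2cos(4π/7) = 2.445; k=3: 2 − 2cos(6π/7) = 3.8019; k=4: 2 − 2cos(8π/7) = 3.8019; k=5: 2 − 2cos(10π/7) = 2.445; k=6: 2 − 2cos(12π/7) = 0.753.
Laplacian eigenvalues: [0.0, 0.753, 0.753, 2.445, 2.445, 3.8019, 3.8019]. Largest eigenvalue (spectral radius) = 3.8019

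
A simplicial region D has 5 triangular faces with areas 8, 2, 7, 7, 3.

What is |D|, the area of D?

8 + 2 + 7 + 7 + 3 = 27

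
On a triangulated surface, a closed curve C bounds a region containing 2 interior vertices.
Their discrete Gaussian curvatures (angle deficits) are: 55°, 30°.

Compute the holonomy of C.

Holonomy = total enclosed curvature = 55° + 30° = 85°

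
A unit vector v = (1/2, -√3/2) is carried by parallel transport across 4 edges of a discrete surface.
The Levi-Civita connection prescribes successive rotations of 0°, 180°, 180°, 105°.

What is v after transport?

Total rotation: 0° + 180° + 180° + 105° = 465° ≡ 105° (mod 360°). Final vector: (0.7071, 0.7071)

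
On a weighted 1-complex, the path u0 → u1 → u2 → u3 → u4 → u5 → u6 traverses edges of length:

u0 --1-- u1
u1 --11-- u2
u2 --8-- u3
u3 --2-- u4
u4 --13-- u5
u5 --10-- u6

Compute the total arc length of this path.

Arc length = 1 + 11 + 8 + 2 + 13 + 10 = 45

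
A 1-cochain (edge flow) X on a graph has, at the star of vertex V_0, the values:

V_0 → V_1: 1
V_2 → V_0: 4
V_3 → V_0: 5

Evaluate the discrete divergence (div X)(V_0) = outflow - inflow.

Divergence = sum of outgoing flows = 1 + (-4) + (-5) = -8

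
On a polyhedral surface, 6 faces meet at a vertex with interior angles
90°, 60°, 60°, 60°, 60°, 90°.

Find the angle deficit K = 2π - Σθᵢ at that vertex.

Sum of angles = 420°. K = 360° - 420° = -60° = -π/3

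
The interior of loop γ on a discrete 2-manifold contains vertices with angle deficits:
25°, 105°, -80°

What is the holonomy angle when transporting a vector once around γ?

Holonomy = total enclosed curvature = 25° + 105° + (-80°) = 50°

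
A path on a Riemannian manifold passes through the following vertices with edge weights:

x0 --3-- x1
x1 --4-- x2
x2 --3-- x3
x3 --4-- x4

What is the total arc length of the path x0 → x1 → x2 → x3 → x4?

Arc length = 3 + 4 + 3 + 4 = 14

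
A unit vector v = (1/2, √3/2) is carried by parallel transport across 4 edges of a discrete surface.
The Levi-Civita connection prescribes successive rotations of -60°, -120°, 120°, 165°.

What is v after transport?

Total rotation: (-60°) + (-120°) + 120° + 165° = 105°. Final vector: (-0.9659, 0.2588)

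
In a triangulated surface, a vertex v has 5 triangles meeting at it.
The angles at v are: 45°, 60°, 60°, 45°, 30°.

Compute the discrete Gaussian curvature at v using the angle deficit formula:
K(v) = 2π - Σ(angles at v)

Sum of angles = 240°. K = 360° - 240° = 120° = 2π/3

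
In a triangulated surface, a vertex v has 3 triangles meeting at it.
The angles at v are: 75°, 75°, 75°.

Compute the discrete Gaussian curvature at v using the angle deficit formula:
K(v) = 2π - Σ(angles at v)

Sum of angles = 225°. K = 360° - 225° = 135° = 3π/4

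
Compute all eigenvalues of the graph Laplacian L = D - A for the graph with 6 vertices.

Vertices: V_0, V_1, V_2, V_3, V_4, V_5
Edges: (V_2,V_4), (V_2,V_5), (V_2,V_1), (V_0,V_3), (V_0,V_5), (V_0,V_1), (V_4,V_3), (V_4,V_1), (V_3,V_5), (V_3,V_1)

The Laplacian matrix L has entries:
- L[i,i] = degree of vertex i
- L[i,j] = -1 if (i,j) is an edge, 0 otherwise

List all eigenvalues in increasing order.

Degrees: deg(V_0) = 3, deg(V_1) = 4, deg(V_2) = 3, deg(V_3) = 4, deg(V_4) = 3, deg(V_5) = 3.
L = D − A with rows/columns ordered (V_0, V_1, V_2, V_3, V_4, V_5):
  [ 3, -1,  0, -1,  0, -1]
  [-1,  4, -1, -1, -1,  0]
  [ 0, -1,  3,  0, -1, -1]
  [-1, -1,  0,  4, -1, -1]
  [ 0, -1, -1, -1,  3,  0]
  [-1,  0, -1, -1,  0,  3]
Characteristic polynomial: det(λI − L) = λ(λ² − 8λ + 13)(λ − 3)(λ − 4)(λ − 5).
Roots: λ = 0; (λ² − 8λ + 13) = 0 ⇒ λ = 4 ± √3 ≈ 2.2679, 5.7321; (λ − 3) = 0 ⇒ λ = 3; (λ − 4) = 0 ⇒ λ = 4; (λ − 5) = 0 ⇒ λ = 5.
(Check: the roots sum (with multiplicity) to 20, matching trace L = Σdeg = 2·10 = 20.)
Laplacian eigenvalues (increasing order): [0.0, 2.2679, 3.0, 4.0, 5.0, 5.7321]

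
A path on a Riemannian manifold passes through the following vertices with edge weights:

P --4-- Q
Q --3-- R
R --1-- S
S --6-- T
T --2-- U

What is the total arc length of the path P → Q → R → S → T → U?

Arc length = 4 + 3 + 1 + 6 + 2 = 16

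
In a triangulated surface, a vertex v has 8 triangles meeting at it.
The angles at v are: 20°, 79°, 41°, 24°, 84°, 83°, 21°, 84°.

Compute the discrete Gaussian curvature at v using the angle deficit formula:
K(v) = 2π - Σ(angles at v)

Sum of angles = 436°. K = 360° - 436° = -76° = -19π/45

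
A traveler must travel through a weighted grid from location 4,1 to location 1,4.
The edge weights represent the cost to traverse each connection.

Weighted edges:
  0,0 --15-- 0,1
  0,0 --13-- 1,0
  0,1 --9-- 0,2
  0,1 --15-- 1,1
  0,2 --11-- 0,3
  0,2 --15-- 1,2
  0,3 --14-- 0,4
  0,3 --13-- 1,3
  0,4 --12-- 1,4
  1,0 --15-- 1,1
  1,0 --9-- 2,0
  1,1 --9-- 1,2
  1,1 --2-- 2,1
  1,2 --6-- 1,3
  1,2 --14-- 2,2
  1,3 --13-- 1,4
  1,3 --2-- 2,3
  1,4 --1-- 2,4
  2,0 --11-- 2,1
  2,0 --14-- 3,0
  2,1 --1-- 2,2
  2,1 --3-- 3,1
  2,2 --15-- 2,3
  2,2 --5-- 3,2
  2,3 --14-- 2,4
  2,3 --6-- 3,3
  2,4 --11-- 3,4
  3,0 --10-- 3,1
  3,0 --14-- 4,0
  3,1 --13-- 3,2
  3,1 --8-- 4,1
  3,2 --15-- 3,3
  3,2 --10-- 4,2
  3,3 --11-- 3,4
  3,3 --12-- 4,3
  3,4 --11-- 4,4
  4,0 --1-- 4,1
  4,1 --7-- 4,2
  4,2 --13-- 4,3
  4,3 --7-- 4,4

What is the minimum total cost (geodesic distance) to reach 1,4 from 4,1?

Shortest path: 4,1 → 3,1 → 2,1 → 1,1 → 1,2 → 1,3 → 1,4, total weight = 41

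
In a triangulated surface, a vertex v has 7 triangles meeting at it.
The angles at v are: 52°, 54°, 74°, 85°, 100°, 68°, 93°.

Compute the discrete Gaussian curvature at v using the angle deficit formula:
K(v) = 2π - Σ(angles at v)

Sum of angles = 526°. K = 360° - 526° = -166° = -83π/90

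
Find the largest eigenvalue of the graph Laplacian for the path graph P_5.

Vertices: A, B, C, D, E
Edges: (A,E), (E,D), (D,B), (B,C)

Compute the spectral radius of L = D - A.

The path graph P_n has Laplacian eigenvalues λ_k = 2 − 2cos(kπ/n), k = 0, 1, …, n−1. Here n = 5:
k=0: 2 − 2cos(0) = 0.0; k=1: 2 − 2cos(π/5) = 0.382; k=2: 2 − 2cos(2π/5) = 1.382; k=3: 2 − 2cos(3π/5) = 2.618; k=4: 2 − 2cos(4π/5) = 3.618.
Laplacian eigenvalues: [0.0, 0.382, 1.382, 2.618, 3.618]. Largest eigenvalue (spectral radius) = 3.618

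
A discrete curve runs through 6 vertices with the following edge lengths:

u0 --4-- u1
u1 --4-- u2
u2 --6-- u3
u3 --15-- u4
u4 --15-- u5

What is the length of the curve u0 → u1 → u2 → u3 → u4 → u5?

Arc length = 4 + 4 + 6 + 15 + 15 = 44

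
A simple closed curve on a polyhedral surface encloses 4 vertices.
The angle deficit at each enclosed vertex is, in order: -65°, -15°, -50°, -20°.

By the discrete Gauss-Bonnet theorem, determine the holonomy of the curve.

Holonomy = total enclosed curvature = (-65°) + (-15°) + (-50°) + (-20°) = -150°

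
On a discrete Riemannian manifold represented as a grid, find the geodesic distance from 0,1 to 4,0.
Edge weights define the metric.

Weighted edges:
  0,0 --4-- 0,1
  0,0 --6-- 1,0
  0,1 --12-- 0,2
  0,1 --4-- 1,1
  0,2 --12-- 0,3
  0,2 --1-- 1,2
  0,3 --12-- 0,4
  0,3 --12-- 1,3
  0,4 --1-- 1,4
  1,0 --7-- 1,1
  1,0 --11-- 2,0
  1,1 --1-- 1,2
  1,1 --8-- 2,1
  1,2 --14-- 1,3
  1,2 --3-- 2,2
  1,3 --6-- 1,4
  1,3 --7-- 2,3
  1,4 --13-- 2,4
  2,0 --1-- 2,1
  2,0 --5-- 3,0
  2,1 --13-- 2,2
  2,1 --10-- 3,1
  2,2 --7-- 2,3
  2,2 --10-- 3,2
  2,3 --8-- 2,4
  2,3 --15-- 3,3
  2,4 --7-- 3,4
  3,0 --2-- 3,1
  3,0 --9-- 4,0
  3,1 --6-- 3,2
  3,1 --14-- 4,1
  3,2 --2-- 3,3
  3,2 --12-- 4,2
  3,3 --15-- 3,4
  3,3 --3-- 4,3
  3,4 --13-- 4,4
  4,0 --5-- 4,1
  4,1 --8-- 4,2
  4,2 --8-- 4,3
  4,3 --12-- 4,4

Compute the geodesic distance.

Shortest path: 0,1 → 1,1 → 2,1 → 2,0 → 3,0 → 4,0, total weight = 27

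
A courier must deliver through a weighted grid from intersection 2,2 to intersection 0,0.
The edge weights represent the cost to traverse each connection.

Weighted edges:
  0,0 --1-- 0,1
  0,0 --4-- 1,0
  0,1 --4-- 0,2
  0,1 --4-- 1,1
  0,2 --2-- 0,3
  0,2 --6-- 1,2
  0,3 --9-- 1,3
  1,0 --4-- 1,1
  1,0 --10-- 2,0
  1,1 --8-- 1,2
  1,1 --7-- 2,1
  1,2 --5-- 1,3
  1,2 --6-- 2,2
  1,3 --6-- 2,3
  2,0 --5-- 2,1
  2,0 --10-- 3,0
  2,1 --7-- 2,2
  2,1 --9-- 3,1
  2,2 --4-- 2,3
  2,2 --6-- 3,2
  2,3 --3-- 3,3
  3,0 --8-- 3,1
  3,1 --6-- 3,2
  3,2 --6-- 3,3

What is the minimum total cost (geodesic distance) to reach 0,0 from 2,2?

Shortest path: 2,2 → 1,2 → 0,2 → 0,1 → 0,0, total weight = 17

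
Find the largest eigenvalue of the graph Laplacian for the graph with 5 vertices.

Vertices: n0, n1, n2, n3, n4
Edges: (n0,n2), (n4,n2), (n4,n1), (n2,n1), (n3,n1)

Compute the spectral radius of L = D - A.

Degrees: deg(n0) = 1, deg(n1) = 3, deg(n2) = 3, deg(n3) = 1, deg(n4) = 2.
L = D − A with rows/columns ordered (n0, n1, n2, n3, n4):
  [ 1,  0, -1,  0,  0]
  [ 0,  3, -1, -1, -1]
  [-1, -1,  3,  0, -1]
  [ 0, -1,  0,  1,  0]
  [ 0, -1, -1,  0,  2]
Characteristic polynomial: det(λI − L) = λ(λ² − 5λ + 3)(λ² − 5λ + 5).
Roots: λ = 0; (λ² − 5λ + 3) = 0 ⇒ λ = (5 ± √13)/2 ≈ 0.6972, 4.3028; (λ² − 5λ + 5) = 0 ⇒ λ = (5 ± √5)/2 ≈ 1.382, 3.618.
(Check: the roots sum (with multiplicity) to 10, matching trace L = Σdeg = 2·5 = 10.)
Laplacian eigenvalues: [0.0, 0.6972, 1.382, 3.618, 4.3028]. Largest eigenvalue (spectral radius) = 4.3028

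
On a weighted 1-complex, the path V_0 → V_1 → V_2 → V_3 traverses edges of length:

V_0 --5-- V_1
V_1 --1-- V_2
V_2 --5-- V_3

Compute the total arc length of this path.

Arc length = 5 + 1 + 5 = 11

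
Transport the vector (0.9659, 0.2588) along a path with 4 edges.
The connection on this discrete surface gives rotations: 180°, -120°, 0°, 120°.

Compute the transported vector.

Total rotation: 180° + (-120°) + 0° + 120° = 180°. Final vector: (-0.9659, -0.2588)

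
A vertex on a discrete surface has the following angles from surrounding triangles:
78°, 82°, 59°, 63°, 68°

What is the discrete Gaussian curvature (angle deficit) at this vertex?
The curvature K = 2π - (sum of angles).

Sum of angles = 350°. K = 360° - 350° = 10° = π/18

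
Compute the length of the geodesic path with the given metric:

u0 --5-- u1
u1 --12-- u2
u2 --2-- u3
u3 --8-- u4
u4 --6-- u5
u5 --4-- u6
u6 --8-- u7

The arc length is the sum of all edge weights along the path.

Arc length = 5 + 12 + 2 + 8 + 6 + 4 + 8 = 45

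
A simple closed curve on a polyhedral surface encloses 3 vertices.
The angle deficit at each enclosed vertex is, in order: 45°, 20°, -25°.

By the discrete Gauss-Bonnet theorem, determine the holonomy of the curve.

Holonomy = total enclosed curvature = 45° + 20° + (-25°) = 40°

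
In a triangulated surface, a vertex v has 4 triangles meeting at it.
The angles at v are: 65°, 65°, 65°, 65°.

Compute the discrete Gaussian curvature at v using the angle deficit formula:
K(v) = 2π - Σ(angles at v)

Sum of angles = 260°. K = 360° - 260° = 100°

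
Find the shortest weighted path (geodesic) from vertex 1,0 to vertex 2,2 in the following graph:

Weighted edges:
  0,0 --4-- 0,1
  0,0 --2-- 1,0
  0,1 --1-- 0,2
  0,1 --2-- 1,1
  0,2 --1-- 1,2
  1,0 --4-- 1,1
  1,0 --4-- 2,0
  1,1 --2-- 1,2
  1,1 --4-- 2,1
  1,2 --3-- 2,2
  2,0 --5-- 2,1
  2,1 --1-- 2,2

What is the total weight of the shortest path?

Shortest path: 1,0 → 1,1 → 1,2 → 2,2, total weight = 9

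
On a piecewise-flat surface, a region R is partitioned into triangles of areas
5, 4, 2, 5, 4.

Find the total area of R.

5 + 4 + 2 + 5 + 4 = 20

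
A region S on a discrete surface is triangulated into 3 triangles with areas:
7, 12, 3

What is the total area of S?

7 + 12 + 3 = 22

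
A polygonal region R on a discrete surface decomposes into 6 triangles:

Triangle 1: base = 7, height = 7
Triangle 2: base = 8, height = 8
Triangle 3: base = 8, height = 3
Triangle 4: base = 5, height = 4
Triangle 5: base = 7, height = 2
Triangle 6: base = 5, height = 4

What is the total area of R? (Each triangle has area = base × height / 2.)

(1/2)×7×7 + (1/2)×8×8 + (1/2)×8×3 + (1/2)×5×4 + (1/2)×7×2 + (1/2)×5×4 = 95.5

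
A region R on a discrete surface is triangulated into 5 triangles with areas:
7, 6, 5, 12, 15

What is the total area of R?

7 + 6 + 5 + 12 + 15 = 45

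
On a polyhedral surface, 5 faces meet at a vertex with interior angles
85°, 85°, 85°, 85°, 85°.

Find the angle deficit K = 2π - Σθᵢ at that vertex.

Sum of angles = 425°. K = 360° - 425° = -65° = -13π/36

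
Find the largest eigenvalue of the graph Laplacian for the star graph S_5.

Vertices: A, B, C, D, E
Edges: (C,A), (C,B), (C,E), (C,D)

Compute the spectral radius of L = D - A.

The star S_5 is the complete bipartite graph K_{1,4} (one hub of degree 4, 4 leaves of degree 1). The Laplacian spectrum of K_{p,q} is 0, p (multiplicity q−1), q (multiplicity p−1), p+q. With p = 1, q = 4: 0 once, 1 with multiplicity 3, and 5 once. (Check: trace L = sum of degrees = 8 = 3·1 + 5.)
Laplacian eigenvalues: [0.0, 1.0, 1.0, 1.0, 5.0]. Largest eigenvalue (spectral radius) = 5.0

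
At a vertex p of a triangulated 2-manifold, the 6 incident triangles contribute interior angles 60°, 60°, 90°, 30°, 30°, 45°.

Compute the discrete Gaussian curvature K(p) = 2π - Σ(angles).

Sum of angles = 315°. K = 360° - 315° = 45° = π/4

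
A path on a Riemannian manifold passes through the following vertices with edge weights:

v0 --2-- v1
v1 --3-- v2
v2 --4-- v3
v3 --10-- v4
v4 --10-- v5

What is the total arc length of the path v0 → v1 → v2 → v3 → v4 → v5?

Arc length = 2 + 3 + 4 + 10 + 10 = 29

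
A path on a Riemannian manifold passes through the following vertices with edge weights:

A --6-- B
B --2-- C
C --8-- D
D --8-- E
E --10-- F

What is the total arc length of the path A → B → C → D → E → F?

Arc length = 6 + 2 + 8 + 8 + 10 = 34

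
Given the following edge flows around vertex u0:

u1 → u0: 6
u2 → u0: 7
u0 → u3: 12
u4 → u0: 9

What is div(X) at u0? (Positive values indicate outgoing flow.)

Divergence = sum of outgoing flows = (-6) + (-7) + 12 + (-9) = -10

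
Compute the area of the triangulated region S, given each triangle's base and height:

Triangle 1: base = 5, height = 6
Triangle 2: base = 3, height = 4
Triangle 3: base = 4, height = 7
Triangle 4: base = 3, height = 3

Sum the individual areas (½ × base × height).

(1/2)×5×6 + (1/2)×3×4 + (1/2)×4×7 + (1/2)×3×3 = 39.5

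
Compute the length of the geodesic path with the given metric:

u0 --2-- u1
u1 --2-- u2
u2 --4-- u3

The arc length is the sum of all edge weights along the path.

Arc length = 2 + 2 + 4 = 8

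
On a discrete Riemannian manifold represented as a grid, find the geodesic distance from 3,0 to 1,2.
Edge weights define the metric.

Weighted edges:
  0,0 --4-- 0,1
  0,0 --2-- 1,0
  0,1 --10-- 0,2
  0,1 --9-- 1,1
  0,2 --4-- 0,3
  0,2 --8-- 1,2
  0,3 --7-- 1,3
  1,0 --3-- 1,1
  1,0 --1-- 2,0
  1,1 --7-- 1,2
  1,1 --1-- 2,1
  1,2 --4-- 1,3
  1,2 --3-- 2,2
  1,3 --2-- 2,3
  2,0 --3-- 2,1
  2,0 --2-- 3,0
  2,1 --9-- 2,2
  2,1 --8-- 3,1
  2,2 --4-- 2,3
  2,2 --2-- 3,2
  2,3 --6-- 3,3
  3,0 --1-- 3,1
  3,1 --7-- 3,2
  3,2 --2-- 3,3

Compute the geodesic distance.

Shortest path: 3,0 → 2,0 → 1,0 → 1,1 → 1,2, total weight = 13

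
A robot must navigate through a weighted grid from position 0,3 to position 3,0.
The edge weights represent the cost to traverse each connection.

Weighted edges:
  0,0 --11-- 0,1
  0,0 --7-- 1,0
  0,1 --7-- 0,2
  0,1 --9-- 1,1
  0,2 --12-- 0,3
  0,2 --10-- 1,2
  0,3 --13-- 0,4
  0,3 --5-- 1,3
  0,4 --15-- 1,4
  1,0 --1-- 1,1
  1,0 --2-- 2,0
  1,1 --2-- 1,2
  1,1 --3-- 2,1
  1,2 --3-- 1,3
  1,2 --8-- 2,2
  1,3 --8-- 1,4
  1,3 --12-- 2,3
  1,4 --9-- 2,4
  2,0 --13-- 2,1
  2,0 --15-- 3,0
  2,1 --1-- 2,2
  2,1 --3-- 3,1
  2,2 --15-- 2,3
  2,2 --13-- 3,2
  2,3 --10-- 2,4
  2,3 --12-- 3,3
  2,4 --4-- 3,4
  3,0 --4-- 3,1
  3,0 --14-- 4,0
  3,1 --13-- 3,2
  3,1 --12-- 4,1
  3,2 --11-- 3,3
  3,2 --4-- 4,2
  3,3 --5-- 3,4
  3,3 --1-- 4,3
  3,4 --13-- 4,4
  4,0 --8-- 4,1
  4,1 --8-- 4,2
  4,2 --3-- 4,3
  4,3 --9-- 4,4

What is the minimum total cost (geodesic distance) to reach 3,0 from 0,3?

Shortest path: 0,3 → 1,3 → 1,2 → 1,1 → 2,1 → 3,1 → 3,0, total weight = 20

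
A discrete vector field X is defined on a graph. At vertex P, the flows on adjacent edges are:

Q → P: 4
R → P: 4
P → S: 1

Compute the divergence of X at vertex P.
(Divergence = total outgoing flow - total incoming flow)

Divergence = sum of outgoing flows = (-4) + (-4) + 1 = -7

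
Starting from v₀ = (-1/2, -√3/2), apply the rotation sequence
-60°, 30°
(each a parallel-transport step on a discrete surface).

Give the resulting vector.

Total rotation: (-60°) + 30° = -30°. Final vector: (-0.8660, -0.5000)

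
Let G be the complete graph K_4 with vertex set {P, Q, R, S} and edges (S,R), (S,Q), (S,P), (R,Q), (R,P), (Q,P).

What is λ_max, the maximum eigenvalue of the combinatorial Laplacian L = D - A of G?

For the complete graph K_n, L = nI − J (J = all-ones matrix). J has eigenvalues n (once, eigenvector 𝟙) and 0 (multiplicity n−1), so L has eigenvalues 0 (once) and n (multiplicity n−1). Here n = 4: eigenvalue 0 once and 4 with multiplicity 3.
Laplacian eigenvalues: [0.0, 4.0, 4.0, 4.0]. Largest eigenvalue (spectral radius) = 4.0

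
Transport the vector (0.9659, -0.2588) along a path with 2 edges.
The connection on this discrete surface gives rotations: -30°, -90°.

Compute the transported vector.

Total rotation: (-30°) + (-90°) = -120°. Final vector: (-0.7071, -0.7071)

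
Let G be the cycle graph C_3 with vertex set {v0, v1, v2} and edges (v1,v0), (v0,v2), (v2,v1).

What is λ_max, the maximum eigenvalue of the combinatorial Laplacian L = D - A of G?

The cycle graph C_n has Laplacian eigenvalues λ_k = 2 − 2cos(2πk/n), k = 0, 1, …, n−1. Here n = 3:
k=0: 2 − 2cos(0) = 0.0; k=1: 2 − 2cos(2π/3) = 3.0; k=2: 2 − 2cos(4π/3) = 3.0.
Laplacian eigenvalues: [0.0, 3.0, 3.0]. Largest eigenvalue (spectral radius) = 3.0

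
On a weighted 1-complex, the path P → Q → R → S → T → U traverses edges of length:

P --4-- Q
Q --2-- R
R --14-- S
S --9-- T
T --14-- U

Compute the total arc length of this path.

Arc length = 4 + 2 + 14 + 9 + 14 = 43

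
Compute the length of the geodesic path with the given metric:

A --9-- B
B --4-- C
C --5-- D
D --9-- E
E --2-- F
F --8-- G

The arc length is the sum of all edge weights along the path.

Arc length = 9 + 4 + 5 + 9 + 2 + 8 = 37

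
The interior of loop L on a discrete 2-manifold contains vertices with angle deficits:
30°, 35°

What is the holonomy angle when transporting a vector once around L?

Holonomy = total enclosed curvature = 30° + 35° = 65°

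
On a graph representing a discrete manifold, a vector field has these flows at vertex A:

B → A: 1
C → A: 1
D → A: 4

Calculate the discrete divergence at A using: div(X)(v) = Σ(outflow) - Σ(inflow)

Divergence = sum of outgoing flows = (-1) + (-1) + (-4) = -6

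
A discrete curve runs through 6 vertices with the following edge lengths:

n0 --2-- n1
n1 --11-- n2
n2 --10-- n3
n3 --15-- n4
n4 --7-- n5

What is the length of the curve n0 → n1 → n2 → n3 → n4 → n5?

Arc length = 2 + 11 + 10 + 15 + 7 = 45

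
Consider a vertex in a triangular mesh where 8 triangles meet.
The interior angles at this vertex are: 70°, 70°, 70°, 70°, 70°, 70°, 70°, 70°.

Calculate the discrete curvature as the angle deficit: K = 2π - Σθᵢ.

Sum of angles = 560°. K = 360° - 560° = -200° = -10π/9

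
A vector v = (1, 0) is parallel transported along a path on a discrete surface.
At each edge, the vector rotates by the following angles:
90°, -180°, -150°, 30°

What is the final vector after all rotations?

Total rotation: 90° + (-180°) + (-150°) + 30° = -210° ≡ 150° (mod 360°). Final vector: (-0.8660, 0.5000)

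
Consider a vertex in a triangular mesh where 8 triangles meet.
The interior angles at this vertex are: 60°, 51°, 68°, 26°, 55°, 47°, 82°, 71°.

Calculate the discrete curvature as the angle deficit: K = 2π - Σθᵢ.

Sum of angles = 460°. K = 360° - 460° = -100° = -5π/9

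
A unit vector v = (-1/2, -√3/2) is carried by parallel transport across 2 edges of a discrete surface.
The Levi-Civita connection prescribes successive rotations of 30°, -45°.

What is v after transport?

Total rotation: 30° + (-45°) = -15°. Final vector: (-0.7071, -0.7071)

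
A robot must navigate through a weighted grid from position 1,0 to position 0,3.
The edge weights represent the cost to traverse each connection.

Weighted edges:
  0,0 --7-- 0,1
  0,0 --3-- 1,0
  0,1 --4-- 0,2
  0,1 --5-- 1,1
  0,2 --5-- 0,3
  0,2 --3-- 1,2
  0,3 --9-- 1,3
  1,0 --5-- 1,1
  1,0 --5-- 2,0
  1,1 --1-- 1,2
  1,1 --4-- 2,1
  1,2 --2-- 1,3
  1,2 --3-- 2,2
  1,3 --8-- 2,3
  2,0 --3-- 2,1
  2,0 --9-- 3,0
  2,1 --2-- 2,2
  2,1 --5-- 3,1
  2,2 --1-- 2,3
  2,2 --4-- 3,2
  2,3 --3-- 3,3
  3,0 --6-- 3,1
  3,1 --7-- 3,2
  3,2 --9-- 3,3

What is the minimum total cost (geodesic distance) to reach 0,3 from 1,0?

Shortest path: 1,0 → 1,1 → 1,2 → 0,2 → 0,3, total weight = 14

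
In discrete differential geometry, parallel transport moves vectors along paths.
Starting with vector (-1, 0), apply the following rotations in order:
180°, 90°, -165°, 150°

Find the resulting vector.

Total rotation: 180° + 90° + (-165°) + 150° = 255° ≡ -105° (mod 360°). Final vector: (0.2588, 0.9659)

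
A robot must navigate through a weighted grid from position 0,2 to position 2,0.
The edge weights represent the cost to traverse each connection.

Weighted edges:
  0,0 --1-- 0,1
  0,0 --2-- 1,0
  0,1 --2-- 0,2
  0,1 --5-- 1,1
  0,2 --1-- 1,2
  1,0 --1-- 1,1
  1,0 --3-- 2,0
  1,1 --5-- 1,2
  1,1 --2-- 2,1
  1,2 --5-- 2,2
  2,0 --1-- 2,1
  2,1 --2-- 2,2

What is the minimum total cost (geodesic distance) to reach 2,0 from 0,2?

Shortest path: 0,2 → 0,1 → 0,0 → 1,0 → 2,0, total weight = 8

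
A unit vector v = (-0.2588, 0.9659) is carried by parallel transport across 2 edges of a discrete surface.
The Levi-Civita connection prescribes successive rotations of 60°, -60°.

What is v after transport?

Total rotation: 60° + (-60°) = 0°. Final vector: (-0.2588, 0.9659)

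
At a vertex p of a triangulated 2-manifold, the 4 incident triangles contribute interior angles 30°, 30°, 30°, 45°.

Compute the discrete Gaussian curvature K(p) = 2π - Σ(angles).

Sum of angles = 135°. K = 360° - 135° = 225° = 5π/4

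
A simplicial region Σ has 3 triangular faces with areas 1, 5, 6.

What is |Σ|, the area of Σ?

1 + 5 + 6 = 12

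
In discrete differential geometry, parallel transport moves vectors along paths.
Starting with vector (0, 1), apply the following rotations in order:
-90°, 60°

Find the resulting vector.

Total rotation: (-90°) + 60° = -30°. Final vector: (0.5000, 0.8660)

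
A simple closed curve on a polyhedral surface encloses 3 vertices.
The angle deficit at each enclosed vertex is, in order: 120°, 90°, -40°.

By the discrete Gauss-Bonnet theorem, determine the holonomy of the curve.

Holonomy = total enclosed curvature = 120° + 90° + (-40°) = 170°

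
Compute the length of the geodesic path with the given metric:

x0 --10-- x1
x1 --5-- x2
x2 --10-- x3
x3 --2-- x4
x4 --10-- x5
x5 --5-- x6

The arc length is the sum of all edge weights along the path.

Arc length = 10 + 5 + 10 + 2 + 10 + 5 = 42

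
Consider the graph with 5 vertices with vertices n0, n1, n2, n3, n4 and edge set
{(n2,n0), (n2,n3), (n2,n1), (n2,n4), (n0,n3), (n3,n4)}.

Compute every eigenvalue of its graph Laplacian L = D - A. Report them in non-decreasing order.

Degrees: deg(n0) = 2, deg(n1) = 1, deg(n2) = 4, deg(n3) = 3, deg(n4) = 2.
L = D − A with rows/columns ordered (n0, n1, n2, n3, n4):
  [ 2,  0, -1, -1,  0]
  [ 0,  1, -1,  0,  0]
  [-1, -1,  4, -1, -1]
  [-1,  0, -1,  3, -1]
  [ 0,  0, -1, -1,  2]
Characteristic polynomial: det(λI − L) = λ(λ − 1)(λ − 2)(λ − 4)(λ − 5).
Roots: λ = 0; (λ − 1) = 0 ⇒ λ = 1; (λ − 2) = 0 ⇒ λ = 2; (λ − 4) = 0 ⇒ λ = 4; (λ − 5) = 0 ⇒ λ = 5.
(Check: the roots sum (with multiplicity) to 12, matching trace L = Σdeg = 2·6 = 12.)
Laplacian eigenvalues (increasing order): [0.0, 1.0, 2.0, 4.0, 5.0]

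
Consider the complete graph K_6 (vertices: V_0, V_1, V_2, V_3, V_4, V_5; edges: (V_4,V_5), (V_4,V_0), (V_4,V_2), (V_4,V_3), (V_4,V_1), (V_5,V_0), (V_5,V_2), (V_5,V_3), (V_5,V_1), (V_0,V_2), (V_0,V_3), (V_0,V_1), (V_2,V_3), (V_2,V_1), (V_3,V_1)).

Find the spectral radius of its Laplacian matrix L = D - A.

For the complete graph K_n, L = nI − J (J = all-ones matrix). J has eigenvalues n (once, eigenvector 𝟙) and 0 (multiplicity n−1), so L has eigenvalues 0 (once) and n (multiplicity n−1). Here n = 6: eigenvalue 0 once and 6 with multiplicity 5.
Laplacian eigenvalues: [0.0, 6.0, 6.0, 6.0, 6.0, 6.0]. Largest eigenvalue (spectral radius) = 6.0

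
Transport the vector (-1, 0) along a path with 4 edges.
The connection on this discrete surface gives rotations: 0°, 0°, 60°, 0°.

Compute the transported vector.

Total rotation: 0° + 0° + 60° + 0° = 60°. Final vector: (-0.5000, -0.8660)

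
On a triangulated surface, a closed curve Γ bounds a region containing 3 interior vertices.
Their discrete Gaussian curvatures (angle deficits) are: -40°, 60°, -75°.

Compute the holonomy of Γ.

Holonomy = total enclosed curvature = (-40°) + 60° + (-75°) = -55°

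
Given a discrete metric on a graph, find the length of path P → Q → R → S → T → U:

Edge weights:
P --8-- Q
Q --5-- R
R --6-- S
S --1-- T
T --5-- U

Arc length = 8 + 5 + 6 + 1 + 5 = 25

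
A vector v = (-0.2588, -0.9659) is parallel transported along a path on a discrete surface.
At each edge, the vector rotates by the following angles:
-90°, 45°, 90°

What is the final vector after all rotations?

Total rotation: (-90°) + 45° + 90° = 45°. Final vector: (0.5000, -0.8660)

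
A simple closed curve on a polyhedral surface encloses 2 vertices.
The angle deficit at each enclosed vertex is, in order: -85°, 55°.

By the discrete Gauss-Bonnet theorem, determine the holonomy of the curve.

Holonomy = total enclosed curvature = (-85°) + 55° = -30°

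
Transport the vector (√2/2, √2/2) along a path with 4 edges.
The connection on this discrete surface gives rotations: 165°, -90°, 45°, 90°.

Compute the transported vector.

Total rotation: 165° + (-90°) + 45° + 90° = 210° ≡ -150° (mod 360°). Final vector: (-0.2588, -0.9659)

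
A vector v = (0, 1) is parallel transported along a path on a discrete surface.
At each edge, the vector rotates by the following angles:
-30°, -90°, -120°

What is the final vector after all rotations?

Total rotation: (-30°) + (-90°) + (-120°) = -240° ≡ 120° (mod 360°). Final vector: (-0.8660, -0.5000)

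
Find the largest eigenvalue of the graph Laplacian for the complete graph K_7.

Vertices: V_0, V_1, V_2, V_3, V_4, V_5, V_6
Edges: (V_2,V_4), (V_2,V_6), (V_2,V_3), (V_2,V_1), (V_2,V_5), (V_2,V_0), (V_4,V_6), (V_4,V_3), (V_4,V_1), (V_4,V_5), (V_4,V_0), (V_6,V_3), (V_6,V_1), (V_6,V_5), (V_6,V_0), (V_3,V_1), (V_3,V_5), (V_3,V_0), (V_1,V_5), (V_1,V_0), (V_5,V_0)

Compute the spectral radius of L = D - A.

For the complete graph K_n, L = nI − J (J = all-ones matrix). J has eigenvalues n (once, eigenvector 𝟙) and 0 (multiplicity n−1), so L has eigenvalues 0 (once) and n (multiplicity n−1). Here n = 7: eigenvalue 0 once and 7 with multiplicity 6.
Laplacian eigenvalues: [0.0, 7.0, 7.0, 7.0, 7.0, 7.0, 7.0]. Largest eigenvalue (spectral radius) = 7.0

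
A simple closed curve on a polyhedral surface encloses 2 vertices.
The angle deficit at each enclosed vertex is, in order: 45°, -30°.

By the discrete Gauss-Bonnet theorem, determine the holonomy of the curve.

Holonomy = total enclosed curvature = 45° + (-30°) = 15°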